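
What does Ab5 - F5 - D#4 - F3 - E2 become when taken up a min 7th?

Gb6 Eb6 C#5 Eb4 D3

Ab5 → Gb6
F5 → Eb6
D#4 → C#5
F3 → Eb4
E2 → D3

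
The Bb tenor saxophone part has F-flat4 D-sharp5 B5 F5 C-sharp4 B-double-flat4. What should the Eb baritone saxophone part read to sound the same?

Cb5 A#5 F#6 C6 G#4 Fb5

First find concert pitch: the Bb tenor saxophone sounds a major ninth below written, so F-flat4 D-sharp5 B5 F5 C-sharp4 B-double-flat4 sounds Ebb3 C#4 A4 Eb4 B2 Abb3.
Then write for Eb baritone saxophone: it sounds a major thirteenth below written, so the part must be a major thirteenth above concert.
Ebb3 → Cb5
C#4 → A#5
A4 → F#6
Eb4 → C6
B2 → G#4
Abb3 → Fb5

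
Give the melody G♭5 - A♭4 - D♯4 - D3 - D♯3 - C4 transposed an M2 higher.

Ab5 Bb4 E#4 E3 E#3 D4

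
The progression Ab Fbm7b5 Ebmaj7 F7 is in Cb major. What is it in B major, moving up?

G# Em7b5 D#maj7 E#7

Cb major up to B major is an augmented seventh; each chord root moves by that interval while the quality stays the same.
Ab: root Ab up an augmented seventh → G#, giving G#.
Fbm7b5: root Fb up an augmented seventh → E, giving Em7b5.
Ebmaj7: root Eb up an augmented seventh → D#, giving D#maj7.
F7: root F up an augmented seventh → E#, giving E#7.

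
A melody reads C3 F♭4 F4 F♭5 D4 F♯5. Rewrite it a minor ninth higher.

C3 gives Db4
Fb4 gives Gbb5
F4 gives Gb5
Fb5 gives Gbb6
D4 gives Eb5
F#5 gives G6

Db4 Gbb5 Gb5 Gbb6 Eb5 G6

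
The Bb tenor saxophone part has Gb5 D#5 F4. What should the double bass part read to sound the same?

Fb5 C#5 Eb4

First find concert pitch: the Bb tenor saxophone sounds a major ninth below written, so Gb5 D#5 F4 sounds Fb4 C#4 Eb3.
Then write for double bass: it sounds a perfect octave below written, so the part must be a perfect octave above concert.
Fb4 → Fb5
C#4 → C#5
Eb3 → Eb4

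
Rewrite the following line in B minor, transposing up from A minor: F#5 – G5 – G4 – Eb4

G#5 A5 A4 F4

From A up to B is a major second; apply that to each pitch.
F#5 gives G#5
G5 gives A5
G4 gives A4
Eb4 gives F4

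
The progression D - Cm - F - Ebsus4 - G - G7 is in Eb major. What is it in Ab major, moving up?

Eb major up to Ab major is a perfect fourth; each chord root moves by that interval while the quality stays the same.
D: root D up a perfect fourth → G, giving G.
Cm: root C up a perfect fourth → F, giving Fm.
F: root F up a perfect fourth → Bb, giving Bb.
Ebsus4: root Eb up a perfect fourth → Ab, giving Absus4.
G: root G up a perfect fourth → C, giving C.
G7: root G up a perfect fourth → C, giving C7.

G Fm Bb Absus4 C C7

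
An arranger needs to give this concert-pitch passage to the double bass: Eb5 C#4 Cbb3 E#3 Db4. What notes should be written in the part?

Written C4 sounds as C3 on the double bass, so concert pitches are written a perfect octave up.
Eb5 → Eb6
C#4 → C#5
Cbb3 → Cbb4
E#3 → E#4
Db4 → Db5

Eb6 C#5 Cbb4 E#4 Db5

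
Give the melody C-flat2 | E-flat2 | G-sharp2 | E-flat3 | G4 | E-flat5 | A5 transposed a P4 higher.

Fb2 Ab2 C#3 Ab3 C5 Ab5 D6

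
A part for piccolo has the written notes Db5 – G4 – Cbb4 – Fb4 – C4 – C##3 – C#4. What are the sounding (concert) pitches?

Db6 G5 Cbb5 Fb5 C5 C##4 C#5

Written C4 on the piccolo sounds as C5, a perfect octave higher; apply that shift to every note.
Db5 -> Db6
G4 -> G5
Cbb4 -> Cbb5
Fb4 -> Fb5
C4 -> C5
C##3 -> C##4
C#4 -> C#5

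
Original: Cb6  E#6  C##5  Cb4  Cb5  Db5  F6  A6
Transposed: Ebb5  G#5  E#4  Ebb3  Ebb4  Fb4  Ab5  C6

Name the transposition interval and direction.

down a major sixth

Take the first pair: Cb6 → Ebb5. C to E spans 6 letter names, so the interval is some kind of sixth.
Ebb5 to Cb6 is 9 semitones, which makes it a major sixth; the second version is lower, so the direction is down.
Checking another pair — A6 → C6 — gives the same interval.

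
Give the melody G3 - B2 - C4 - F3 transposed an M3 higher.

B3 D#3 E4 A3

G3 -> B3
B2 -> D#3
C4 -> E4
F3 -> A3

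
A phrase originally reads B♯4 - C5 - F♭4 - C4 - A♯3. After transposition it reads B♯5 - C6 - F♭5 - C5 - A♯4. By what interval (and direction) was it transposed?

Take the first pair: B#4 → B#5. B to B spans 8 letter names, so the interval is some kind of octave.
B#4 to B#5 is 12 semitones, which makes it a perfect octave; the second version is higher, so the direction is up.
Checking another pair — A#3 → A#4 — gives the same interval.

up a perfect octave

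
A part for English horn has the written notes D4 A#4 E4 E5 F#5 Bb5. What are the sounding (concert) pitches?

G3 D#4 A3 A4 B4 Eb5

Written C4 on the English horn sounds as F3, a perfect fifth lower; apply that shift to every note.
D4 → G3
A#4 → D#4
E4 → A3
E5 → A4
F#5 → B4
Bb5 → Eb5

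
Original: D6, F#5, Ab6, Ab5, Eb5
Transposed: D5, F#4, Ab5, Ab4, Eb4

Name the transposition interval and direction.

down a perfect octave

Take the first pair: D6 → D5. D to D spans 8 letter names, so the interval is some kind of octave.
D5 to D6 is 12 semitones, which makes it a perfect octave; the second version is lower, so the direction is down.
Checking another pair — Eb5 → Eb4 — gives the same interval.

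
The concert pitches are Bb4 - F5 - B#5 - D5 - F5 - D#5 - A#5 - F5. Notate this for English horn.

F5 C6 F##6 A5 C6 A#5 E#6 C6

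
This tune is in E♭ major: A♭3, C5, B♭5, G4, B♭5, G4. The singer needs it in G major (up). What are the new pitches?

From E♭ up to G is a major third; apply that to each pitch.
Ab3 gives C4
C5 gives E5
Bb5 gives D6
G4 gives B4
Bb5 gives D6
G4 gives B4

C4 E5 D6 B4 D6 B4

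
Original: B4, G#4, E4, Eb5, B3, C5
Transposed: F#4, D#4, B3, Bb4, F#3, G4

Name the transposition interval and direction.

Take the first pair: B4 → F#4. B to F spans 4 letter names, so the interval is some kind of fourth.
F#4 to B4 is 5 semitones, which makes it a perfect fourth; the second version is lower, so the direction is down.
Checking another pair — C5 → G4 — gives the same interval.

down a perfect fourth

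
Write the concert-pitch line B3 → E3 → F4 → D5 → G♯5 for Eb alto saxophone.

The Eb alto saxophone sounds a major sixth below written, so the written part must be a major sixth above concert — transpose each note up.
B3 becomes G#4
E3 becomes C#4
F4 becomes D5
D5 becomes B5
G#5 becomes E#6

G#4 C#4 D5 B5 E#6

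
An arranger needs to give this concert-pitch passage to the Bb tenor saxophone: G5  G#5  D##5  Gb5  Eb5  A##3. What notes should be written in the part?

The Bb tenor saxophone sounds a major ninth below written, so the written part must be a major ninth above concert — transpose each note up.
G5 becomes A6
G#5 becomes A#6
D##5 becomes E##6
Gb5 becomes Ab6
Eb5 becomes F6
A##3 becomes B##4

A6 A#6 E##6 Ab6 F6 B##4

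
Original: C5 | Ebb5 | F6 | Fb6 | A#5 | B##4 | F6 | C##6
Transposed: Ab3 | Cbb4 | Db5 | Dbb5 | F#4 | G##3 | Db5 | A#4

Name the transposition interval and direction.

Take the first pair: C5 → Ab3. C to A spans 10 letter names, so the interval is some kind of tenth.
Ab3 to C5 is 16 semitones, which makes it a major tenth; the second version is lower, so the direction is down.
Checking another pair — C##6 → A#4 — gives the same interval.

down a major tenth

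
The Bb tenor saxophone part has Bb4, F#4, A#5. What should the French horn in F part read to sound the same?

Eb4 B3 D#5

First find concert pitch: the Bb tenor saxophone sounds a major ninth below written, so Bb4 F#4 A#5 sounds Ab3 E3 G#4.
Then write for French horn in F: it sounds a perfect fifth below written, so the part must be a perfect fifth above concert.
Ab3 → Eb4
E3 → B3
G#4 → D#5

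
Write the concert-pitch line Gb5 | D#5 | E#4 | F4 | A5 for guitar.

Gb6 D#6 E#5 F5 A6

Written C4 sounds as C3 on the guitar, so concert pitches are written a perfect octave up.
Gb5 → Gb6
D#5 → D#6
E#4 → E#5
F4 → F5
A5 → A6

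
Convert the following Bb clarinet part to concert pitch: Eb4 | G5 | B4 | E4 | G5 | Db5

Db4 F5 A4 D4 F5 Cb5

Written C4 on the Bb clarinet sounds as Bb3, a major second lower; apply that shift to every note.
Eb4 to Db4
G5 to F5
B4 to A4
E4 to D4
G5 to F5
Db5 to Cb5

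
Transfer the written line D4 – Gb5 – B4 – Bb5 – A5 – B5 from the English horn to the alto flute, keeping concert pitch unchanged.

C4 Fb5 A4 Ab5 G5 A5

First find concert pitch: the English horn sounds a perfect fifth below written, so D4 Gb5 B4 Bb5 A5 B5 sounds G3 Cb5 E4 Eb5 D5 E5.
Then write for alto flute: it sounds a perfect fourth below written, so the part must be a perfect fourth above concert.
G3 → C4
Cb5 → Fb5
E4 → A4
Eb5 → Ab5
D5 → G5
E5 → A5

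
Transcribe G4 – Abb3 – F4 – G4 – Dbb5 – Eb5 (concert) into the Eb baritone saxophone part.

E6 Fb5 D6 E6 Bbb6 C7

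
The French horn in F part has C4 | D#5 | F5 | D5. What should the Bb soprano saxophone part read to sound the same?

G3 A#4 C5 A4

First find concert pitch: the French horn in F sounds a perfect fifth below written, so C4 D#5 F5 D5 sounds F3 G#4 Bb4 G4.
Then write for Bb soprano saxophone: it sounds a major second below written, so the part must be a major second above concert.
F3 → G3
G#4 → A#4
Bb4 → C5
G4 → A4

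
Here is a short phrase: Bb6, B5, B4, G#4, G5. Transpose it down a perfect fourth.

Bb6 -> F6
B5 -> F#5
B4 -> F#4
G#4 -> D#4
G5 -> D5

F6 F#5 F#4 D#4 D5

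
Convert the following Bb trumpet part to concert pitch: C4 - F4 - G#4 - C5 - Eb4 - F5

Written C4 on the Bb trumpet sounds as Bb3, a major second lower; apply that shift to every note.
C4 gives Bb3
F4 gives Eb4
G#4 gives F#4
C5 gives Bb4
Eb4 gives Db4
F5 gives Eb5

Bb3 Eb4 F#4 Bb4 Db4 Eb5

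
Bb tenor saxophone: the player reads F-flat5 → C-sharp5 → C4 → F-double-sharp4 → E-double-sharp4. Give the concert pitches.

The Bb tenor saxophone sounds a major ninth below written, so transpose each written note down a major ninth.
Fb5 to Ebb4
C#5 to B3
C4 to Bb2
F##4 to E#3
E##4 to D##3

Ebb4 B3 Bb2 E#3 D##3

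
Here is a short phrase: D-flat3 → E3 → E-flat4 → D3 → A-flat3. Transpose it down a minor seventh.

A minor seventh down from Db3 gives Eb2.
E3: a seventh down reaches F, and 10 semitones makes it F#2.
Eb4: a seventh down reaches F, and 10 semitones makes it F3.
D3: a seventh down reaches E, and 10 semitones makes it E2.
A minor seventh down from Ab3 gives Bb2.

Eb2 F#2 F3 E2 Bb2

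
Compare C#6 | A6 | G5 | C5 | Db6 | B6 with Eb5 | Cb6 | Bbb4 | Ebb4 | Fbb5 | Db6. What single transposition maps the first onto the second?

down an augmented sixth

From C#6 to Eb5 is 6 letter names — a sixth of some quality.
Eb5 to C#6 is 10 semitones, which makes it an augmented sixth; the second version is lower, so the direction is down.
Checking another pair — B6 → Db6 — gives the same interval.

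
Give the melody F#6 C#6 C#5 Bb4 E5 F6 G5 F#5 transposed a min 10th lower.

F#6 to D#5
C#6 to A#4
C#5 to A#3
Bb4 to G3
E5 to C#4
F6 to D5
G5 to E4
F#5 to D#4

D#5 A#4 A#3 G3 C#4 D5 E4 D#4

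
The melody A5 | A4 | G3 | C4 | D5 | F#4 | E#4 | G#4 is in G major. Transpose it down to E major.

F#5 F#4 E3 A3 B4 D#4 C##4 E#4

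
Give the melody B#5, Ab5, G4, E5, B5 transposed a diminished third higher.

D6 Cbb6 Bbb4 Gb5 Db6

B#5 -> D6
Ab5 -> Cbb6
G4 -> Bbb4
E5 -> Gb5
B5 -> Db6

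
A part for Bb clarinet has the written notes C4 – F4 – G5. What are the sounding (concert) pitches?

Bb3 Eb4 F5

Written C4 on the Bb clarinet sounds as Bb3, a major second lower; apply that shift to every note.
C4 becomes Bb3
F4 becomes Eb4
G5 becomes F5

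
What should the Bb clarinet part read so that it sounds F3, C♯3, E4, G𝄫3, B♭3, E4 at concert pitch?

The Bb clarinet sounds a major second below written, so the written part must be a major second above concert — transpose each note up.
F3 to G3
C#3 to D#3
E4 to F#4
Gbb3 to Abb3
Bb3 to C4
E4 to F#4

G3 D#3 F#4 Abb3 C4 F#4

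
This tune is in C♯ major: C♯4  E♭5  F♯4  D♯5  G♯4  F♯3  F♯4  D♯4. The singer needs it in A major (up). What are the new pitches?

From C♯ up to A is a minor sixth; apply that to each pitch.
C#4 becomes A4
Eb5 becomes Cb6
F#4 becomes D5
D#5 becomes B5
G#4 becomes E5
F#3 becomes D4
F#4 becomes D5
D#4 becomes B4

A4 Cb6 D5 B5 E5 D4 D5 B4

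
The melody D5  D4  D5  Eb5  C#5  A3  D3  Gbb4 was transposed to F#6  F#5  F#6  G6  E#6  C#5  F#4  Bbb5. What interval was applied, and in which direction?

From D5 to F#6 is 10 letter names — a tenth of some quality.
D5 to F#6 is 16 semitones, which makes it a major tenth; the second version is higher, so the direction is up.
Checking another pair — Gbb4 → Bbb5 — gives the same interval.

up a major tenth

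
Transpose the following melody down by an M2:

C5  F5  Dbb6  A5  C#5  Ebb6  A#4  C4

Bb4 Eb5 Cbb6 G5 B4 Dbb6 G#4 Bb3

C5: a second down reaches B, and 2 semitones makes it Bb4.
A major second down from F5 gives Eb5.
Dbb6 down a major second is Cbb6.
A5: a second down reaches G, and 2 semitones makes it G5.
A major second down from C#5 gives B4.
Ebb6 down a major second is Dbb6.
A major second down from A#4 gives G#4.
C4 down a major second is Bb3.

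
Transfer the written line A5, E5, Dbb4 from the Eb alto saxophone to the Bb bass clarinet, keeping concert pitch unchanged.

First find concert pitch: the Eb alto saxophone sounds a major sixth below written, so A5 E5 Dbb4 sounds C5 G4 Fbb3.
Then write for Bb bass clarinet: it sounds a major ninth below written, so the part must be a major ninth above concert.
C5 → D6
G4 → A5
Fbb3 → Gbb4

D6 A5 Gbb4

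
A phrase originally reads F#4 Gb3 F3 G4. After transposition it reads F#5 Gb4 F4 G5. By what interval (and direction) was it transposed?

up a perfect octave

From F#4 to F#5 is 8 letter names — an octave of some quality.
F#4 to F#5 is 12 semitones, which makes it a perfect octave; the second version is higher, so the direction is up.
Checking another pair — G4 → G5 — gives the same interval.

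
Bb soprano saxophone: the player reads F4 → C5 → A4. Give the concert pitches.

Eb4 Bb4 G4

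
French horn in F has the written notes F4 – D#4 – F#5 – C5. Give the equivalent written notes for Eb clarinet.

First find concert pitch: the French horn in F sounds a perfect fifth below written, so F4 D#4 F#5 C5 sounds Bb3 G#3 B4 F4.
Then write for Eb clarinet: it sounds a minor third above written, so the part must be a minor third below concert.
Bb3 → G3
G#3 → E#3
B4 → G#4
F4 → D4

G3 E#3 G#4 D4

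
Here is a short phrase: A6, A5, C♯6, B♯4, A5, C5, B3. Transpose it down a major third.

F6 F5 A5 G#4 F5 Ab4 G3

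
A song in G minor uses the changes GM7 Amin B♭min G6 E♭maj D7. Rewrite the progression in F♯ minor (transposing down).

F#M7 G#min Amin F#6 Dmaj C#7

G minor down to F♯ minor is a minor second; each chord root moves by that interval while the quality stays the same.
GM7: root G down a minor second → F#, giving F#M7.
Amin: root A down a minor second → G#, giving G#min.
B♭min: root B♭ down a minor second → A, giving Amin.
G6: root G down a minor second → F#, giving F#6.
E♭maj: root E♭ down a minor second → D, giving Dmaj.
D7: root D down a minor second → C#, giving C#7.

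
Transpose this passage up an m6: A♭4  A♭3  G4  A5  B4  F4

Fb5 Fb4 Eb5 F6 G5 Db5

Ab4 up a minor sixth is Fb5.
Ab3: a sixth up reaches F, and 8 semitones makes it Fb4.
G4: a sixth up reaches E, and 8 semitones makes it Eb5.
A5: a sixth up reaches F, and 8 semitones makes it F6.
A minor sixth up from B4 gives G5.
F4 up a minor sixth is Db5.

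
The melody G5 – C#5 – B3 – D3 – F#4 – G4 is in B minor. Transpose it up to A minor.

F6 B5 A4 C4 E5 F5

From B up to A is a minor seventh; apply that to each pitch.
G5 becomes F6
C#5 becomes B5
B3 becomes A4
D3 becomes C4
F#4 becomes E5
G4 becomes F5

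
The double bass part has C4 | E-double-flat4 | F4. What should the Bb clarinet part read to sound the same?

First find concert pitch: the double bass sounds a perfect octave below written, so C4 E-double-flat4 F4 sounds C3 Ebb3 F3.
Then write for Bb clarinet: it sounds a major second below written, so the part must be a major second above concert.
C3 → D3
Ebb3 → Fb3
F3 → G3

D3 Fb3 G3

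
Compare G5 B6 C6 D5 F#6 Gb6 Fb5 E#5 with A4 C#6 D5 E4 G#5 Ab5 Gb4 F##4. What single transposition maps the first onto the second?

down a minor seventh

Take the first pair: G5 → A4. G to A spans 7 letter names, so the interval is some kind of seventh.
A4 to G5 is 10 semitones, which makes it a minor seventh; the second version is lower, so the direction is down.
Checking another pair — E#5 → F##4 — gives the same interval.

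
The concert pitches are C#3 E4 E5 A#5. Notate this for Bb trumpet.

The Bb trumpet sounds a major second below written, so the written part must be a major second above concert — transpose each note up.
C#3 → D#3
E4 → F#4
E5 → F#5
A#5 → B#5

D#3 F#4 F#5 B#5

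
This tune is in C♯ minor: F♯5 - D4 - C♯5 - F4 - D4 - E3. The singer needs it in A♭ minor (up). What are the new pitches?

C♯ minor to A♭ minor up is a diminished sixth, so every note moves up by that interval.
F#5 becomes Db6
D4 becomes Bbb4
C#5 becomes Ab5
F4 becomes Dbb5
D4 becomes Bbb4
E3 becomes Cb4

Db6 Bbb4 Ab5 Dbb5 Bbb4 Cb4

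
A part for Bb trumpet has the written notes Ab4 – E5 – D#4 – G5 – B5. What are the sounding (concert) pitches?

Gb4 D5 C#4 F5 A5

Written C4 on the Bb trumpet sounds as Bb3, a major second lower; apply that shift to every note.
Ab4 → Gb4
E5 → D5
D#4 → C#4
G5 → F5
B5 → A5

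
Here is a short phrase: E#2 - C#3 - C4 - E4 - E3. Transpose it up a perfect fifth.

A perfect fifth up from E#2 gives B#2.
C#3 up a perfect fifth is G#3.
C4 up a perfect fifth is G4.
E4 up a perfect fifth is B4.
E3: a fifth up reaches B, and 7 semitones makes it B3.

B#2 G#3 G4 B4 B3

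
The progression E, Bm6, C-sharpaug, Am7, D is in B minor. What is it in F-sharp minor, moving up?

B F#m6 G#aug Em7 A

B minor up to F-sharp minor is a perfect fifth; each chord root moves by that interval while the quality stays the same.
E: root E up a perfect fifth → B, giving B.
Bm6: root B up a perfect fifth → F#, giving F#m6.
C-sharpaug: root C-sharp up a perfect fifth → G#, giving G#aug.
Am7: root A up a perfect fifth → E, giving Em7.
D: root D up a perfect fifth → A, giving A.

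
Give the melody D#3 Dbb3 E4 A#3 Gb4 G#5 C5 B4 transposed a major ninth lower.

C#2 Cbb2 D3 G#2 Fb3 F#4 Bb3 A3

D#3 down a major ninth is C#2.
Dbb3 down a major ninth is Cbb2.
E4 down a major ninth is D3.
A major ninth down from A#3 gives G#2.
Gb4: a ninth down reaches F, and 14 semitones makes it Fb3.
G#5: a ninth down reaches F, and 14 semitones makes it F#4.
C5: a ninth down reaches B, and 14 semitones makes it Bb3.
B4 down a major ninth is A3.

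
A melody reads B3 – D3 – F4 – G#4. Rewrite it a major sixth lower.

D3 F2 Ab3 B3

A major sixth down from B3 gives D3.
D3: a sixth down reaches F, and 9 semitones makes it F2.
F4 down a major sixth is Ab3.
G#4: a sixth down reaches B, and 9 semitones makes it B3.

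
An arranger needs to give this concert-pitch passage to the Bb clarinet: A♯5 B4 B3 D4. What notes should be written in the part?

B#5 C#5 C#4 E4

Written C4 sounds as Bb3 on the Bb clarinet, so concert pitches are written a major second up.
A#5 -> B#5
B4 -> C#5
B3 -> C#4
D4 -> E4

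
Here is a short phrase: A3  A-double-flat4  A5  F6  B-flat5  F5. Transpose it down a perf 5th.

A3: a fifth down reaches D, and 7 semitones makes it D3.
Abb4 down a perfect fifth is Dbb4.
A5 down a perfect fifth is D5.
F6 down a perfect fifth is Bb5.
Bb5 down a perfect fifth is Eb5.
F5: a fifth down reaches B, and 7 semitones makes it Bb4.

D3 Dbb4 D5 Bb5 Eb5 Bb4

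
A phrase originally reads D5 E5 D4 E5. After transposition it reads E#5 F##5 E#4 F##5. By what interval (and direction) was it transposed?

up an augmented second

From D5 to E#5 is 2 letter names — a second of some quality.
D5 to E#5 is 3 semitones, which makes it an augmented second; the second version is higher, so the direction is up.
Checking another pair — E5 → F##5 — gives the same interval.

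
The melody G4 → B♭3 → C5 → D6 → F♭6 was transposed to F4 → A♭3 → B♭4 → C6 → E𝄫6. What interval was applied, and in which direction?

From G4 to F4 is 2 letter names — a second of some quality.
F4 to G4 is 2 semitones, which makes it a major second; the second version is lower, so the direction is down.
Checking another pair — Fb6 → Ebb6 — gives the same interval.

down a major second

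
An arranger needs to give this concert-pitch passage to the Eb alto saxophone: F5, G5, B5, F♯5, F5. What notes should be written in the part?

D6 E6 G#6 D#6 D6

Written C4 sounds as Eb3 on the Eb alto saxophone, so concert pitches are written a major sixth up.
F5 → D6
G5 → E6
B5 → G#6
F#5 → D#6
F5 → D6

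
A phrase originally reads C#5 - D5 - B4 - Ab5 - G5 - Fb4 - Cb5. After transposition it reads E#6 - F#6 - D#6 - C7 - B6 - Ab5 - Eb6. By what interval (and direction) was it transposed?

up a major tenth

From C#5 to E#6 is 10 letter names — a tenth of some quality.
C#5 to E#6 is 16 semitones, which makes it a major tenth; the second version is higher, so the direction is up.
Checking another pair — Cb5 → Eb6 — gives the same interval.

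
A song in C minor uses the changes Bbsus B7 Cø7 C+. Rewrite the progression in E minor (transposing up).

Dsus D#7 Eø7 E+

C minor up to E minor is a major third; each chord root moves by that interval while the quality stays the same.
Bbsus: root Bb up a major third → D, giving Dsus.
B7: root B up a major third → D#, giving D#7.
Cø7: root C up a major third → E, giving Eø7.
C+: root C up a major third → E, giving E+.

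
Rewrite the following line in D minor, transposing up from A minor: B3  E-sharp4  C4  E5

From A up to D is a perfect fourth; apply that to each pitch.
B3 → E4
E#4 → A#4
C4 → F4
E5 → A5

E4 A#4 F4 A5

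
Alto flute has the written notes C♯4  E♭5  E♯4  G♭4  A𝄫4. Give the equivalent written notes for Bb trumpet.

A#3 C5 C##4 Eb4 Fb4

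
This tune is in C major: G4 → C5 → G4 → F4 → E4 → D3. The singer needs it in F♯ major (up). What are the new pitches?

C major to F♯ major up is an augmented fourth, so every note moves up by that interval.
G4 to C#5
C5 to F#5
G4 to C#5
F4 to B4
E4 to A#4
D3 to G#3

C#5 F#5 C#5 B4 A#4 G#3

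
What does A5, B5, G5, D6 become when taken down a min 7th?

B4 C#5 A4 E5

A5 → B4
B5 → C#5
G5 → A4
D6 → E5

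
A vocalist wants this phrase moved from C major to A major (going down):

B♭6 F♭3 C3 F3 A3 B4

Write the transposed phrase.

G6 Db3 A2 D3 F#3 G#4

C major to A major down is a minor third, so every note moves down by that interval.
Bb6 → G6
Fb3 → Db3
C3 → A2
F3 → D3
A3 → F#3
B4 → G#4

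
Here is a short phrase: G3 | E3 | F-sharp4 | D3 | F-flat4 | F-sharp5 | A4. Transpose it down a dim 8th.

G#2 E#2 F##3 D#2 F3 F##4 A#3

G3: an octave down reaches G, and 11 semitones makes it G#2.
E3 down a diminished octave is E#2.
A diminished octave down from F#4 gives F##3.
D3 down a diminished octave is D#2.
A diminished octave down from Fb4 gives F3.
A diminished octave down from F#5 gives F##4.
A4: an octave down reaches A, and 11 semitones makes it A#3.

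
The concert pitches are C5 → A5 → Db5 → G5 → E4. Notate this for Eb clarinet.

A4 F#5 Bb4 E5 C#4

Written C4 sounds as Eb4 on the Eb clarinet, so concert pitches are written a minor third down.
C5 gives A4
A5 gives F#5
Db5 gives Bb4
G5 gives E5
E4 gives C#4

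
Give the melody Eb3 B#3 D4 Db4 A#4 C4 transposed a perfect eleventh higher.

Ab4 E#5 G5 Gb5 D#6 F5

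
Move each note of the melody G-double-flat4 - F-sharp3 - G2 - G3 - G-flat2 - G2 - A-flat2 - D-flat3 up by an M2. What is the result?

Abb4 G#3 A2 A3 Ab2 A2 Bb2 Eb3

Gbb4 gives Abb4
F#3 gives G#3
G2 gives A2
G3 gives A3
Gb2 gives Ab2
G2 gives A2
Ab2 gives Bb2
Db3 gives Eb3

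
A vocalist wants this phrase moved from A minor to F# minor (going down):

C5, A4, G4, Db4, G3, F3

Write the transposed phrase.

A4 F#4 E4 Bb3 E3 D3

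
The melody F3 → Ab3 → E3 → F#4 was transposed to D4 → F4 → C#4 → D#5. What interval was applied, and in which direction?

Take the first pair: F3 → D4. F to D spans 6 letter names, so the interval is some kind of sixth.
F3 to D4 is 9 semitones, which makes it a major sixth; the second version is higher, so the direction is up.
Checking another pair — F#4 → D#5 — gives the same interval.

up a major sixth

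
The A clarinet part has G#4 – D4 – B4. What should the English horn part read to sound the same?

B#4 F#4 D#5

First find concert pitch: the A clarinet sounds a minor third below written, so G#4 D4 B4 sounds E#4 B3 G#4.
Then write for English horn: it sounds a perfect fifth below written, so the part must be a perfect fifth above concert.
E#4 → B#4
B3 → F#4
G#4 → D#5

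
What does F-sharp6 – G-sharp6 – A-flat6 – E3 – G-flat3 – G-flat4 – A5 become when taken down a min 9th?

F#6: a ninth down reaches E, and 13 semitones makes it E#5.
A minor ninth down from G#6 gives F##5.
Ab6: a ninth down reaches G, and 13 semitones makes it G5.
E3 down a minor ninth is D#2.
Gb3: a ninth down reaches F, and 13 semitones makes it F2.
A minor ninth down from Gb4 gives F3.
A minor ninth down from A5 gives G#4.

E#5 F##5 G5 D#2 F2 F3 G#4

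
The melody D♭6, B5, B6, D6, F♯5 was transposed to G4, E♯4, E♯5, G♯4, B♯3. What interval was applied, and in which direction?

down a diminished twelfth

From Db6 to G4 is 12 letter names — a twelfth of some quality.
G4 to Db6 is 18 semitones, which makes it a diminished twelfth; the second version is lower, so the direction is down.
Checking another pair — F#5 → B#3 — gives the same interval.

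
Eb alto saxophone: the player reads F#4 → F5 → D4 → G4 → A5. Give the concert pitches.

Written C4 on the Eb alto saxophone sounds as Eb3, a major sixth lower; apply that shift to every note.
F#4 becomes A3
F5 becomes Ab4
D4 becomes F3
G4 becomes Bb3
A5 becomes C5

A3 Ab4 F3 Bb3 C5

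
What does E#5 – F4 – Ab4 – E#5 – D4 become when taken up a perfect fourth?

A#5 Bb4 Db5 A#5 G4

E#5: a fourth up reaches A, and 5 semitones makes it A#5.
F4: a fourth up reaches B, and 5 semitones makes it Bb4.
Ab4 up a perfect fourth is Db5.
A perfect fourth up from E#5 gives A#5.
A perfect fourth up from D4 gives G4.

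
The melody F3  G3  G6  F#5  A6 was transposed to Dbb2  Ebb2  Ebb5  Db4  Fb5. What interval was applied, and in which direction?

down an augmented tenth

From F3 to Dbb2 is 10 letter names — a tenth of some quality.
Dbb2 to F3 is 17 semitones, which makes it an augmented tenth; the second version is lower, so the direction is down.
Checking another pair — A6 → Fb5 — gives the same interval.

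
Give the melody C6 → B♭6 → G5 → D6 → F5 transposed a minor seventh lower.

A minor seventh down from C6 gives D5.
Bb6: a seventh down reaches C, and 10 semitones makes it C6.
G5 down a minor seventh is A4.
A minor seventh down from D6 gives E5.
F5: a seventh down reaches G, and 10 semitones makes it G4.

D5 C6 A4 E5 G4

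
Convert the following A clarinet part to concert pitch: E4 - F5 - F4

C#4 D5 D4

The A clarinet sounds a minor third below written, so transpose each written note down a minor third.
E4 becomes C#4
F5 becomes D5
F4 becomes D4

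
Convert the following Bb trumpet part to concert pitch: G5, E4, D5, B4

F5 D4 C5 A4

The Bb trumpet sounds a major second below written, so transpose each written note down a major second.
G5 gives F5
E4 gives D4
D5 gives C5
B4 gives A4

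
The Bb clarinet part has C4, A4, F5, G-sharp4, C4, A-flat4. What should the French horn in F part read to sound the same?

F4 D5 Bb5 C#5 F4 Db5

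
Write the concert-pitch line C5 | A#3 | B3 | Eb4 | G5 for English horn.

Written C4 sounds as F3 on the English horn, so concert pitches are written a perfect fifth up.
C5 -> G5
A#3 -> E#4
B3 -> F#4
Eb4 -> Bb4
G5 -> D6

G5 E#4 F#4 Bb4 D6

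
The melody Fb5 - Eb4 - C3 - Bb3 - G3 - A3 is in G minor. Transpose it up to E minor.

From G up to E is a major sixth; apply that to each pitch.
Fb5 becomes Db6
Eb4 becomes C5
C3 becomes A3
Bb3 becomes G4
G3 becomes E4
A3 becomes F#4

Db6 C5 A3 G4 E4 F#4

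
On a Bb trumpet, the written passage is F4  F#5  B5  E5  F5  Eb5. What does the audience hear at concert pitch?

The Bb trumpet sounds a major second below written, so transpose each written note down a major second.
F4 gives Eb4
F#5 gives E5
B5 gives A5
E5 gives D5
F5 gives Eb5
Eb5 gives Db5

Eb4 E5 A5 D5 Eb5 Db5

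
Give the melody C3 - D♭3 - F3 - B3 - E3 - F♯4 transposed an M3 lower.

C3 becomes Ab2
Db3 becomes Bbb2
F3 becomes Db3
B3 becomes G3
E3 becomes C3
F#4 becomes D4

Ab2 Bbb2 Db3 G3 C3 D4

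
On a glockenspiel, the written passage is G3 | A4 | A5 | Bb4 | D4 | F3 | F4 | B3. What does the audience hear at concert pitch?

G5 A6 A7 Bb6 D6 F5 F6 B5

Written C4 on the glockenspiel sounds as C6, a perfect fifteenth higher; apply that shift to every note.
G3 gives G5
A4 gives A6
A5 gives A7
Bb4 gives Bb6
D4 gives D6
F3 gives F5
F4 gives F6
B3 gives B5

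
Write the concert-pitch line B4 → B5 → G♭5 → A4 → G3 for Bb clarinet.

C#5 C#6 Ab5 B4 A3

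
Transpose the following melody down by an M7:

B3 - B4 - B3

A major seventh down from B3 gives C3.
A major seventh down from B4 gives C4.
B3: a seventh down reaches C, and 11 semitones makes it C3.

C3 C4 C3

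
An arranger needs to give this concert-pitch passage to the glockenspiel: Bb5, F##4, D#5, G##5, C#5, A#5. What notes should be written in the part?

Bb3 F##2 D#3 G##3 C#3 A#3

Written C4 sounds as C6 on the glockenspiel, so concert pitches are written a perfect fifteenth down.
Bb5 to Bb3
F##4 to F##2
D#5 to D#3
G##5 to G##3
C#5 to C#3
A#5 to A#3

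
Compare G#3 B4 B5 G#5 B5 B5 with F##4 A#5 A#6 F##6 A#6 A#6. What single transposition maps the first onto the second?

From G#3 to F##4 is 7 letter names — a seventh of some quality.
G#3 to F##4 is 11 semitones, which makes it a major seventh; the second version is higher, so the direction is up.
Checking another pair — B5 → A#6 — gives the same interval.

up a major seventh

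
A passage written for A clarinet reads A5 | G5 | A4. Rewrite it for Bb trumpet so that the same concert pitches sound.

First find concert pitch: the A clarinet sounds a minor third below written, so A5 G5 A4 sounds F#5 E5 F#4.
Then write for Bb trumpet: it sounds a major second below written, so the part must be a major second above concert.
F#5 → G#5
E5 → F#5
F#4 → G#4

G#5 F#5 G#4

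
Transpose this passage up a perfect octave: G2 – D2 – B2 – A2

G3 D3 B3 A3

A perfect octave up from G2 gives G3.
A perfect octave up from D2 gives D3.
B2: an octave up reaches B, and 12 semitones makes it B3.
A perfect octave up from A2 gives A3.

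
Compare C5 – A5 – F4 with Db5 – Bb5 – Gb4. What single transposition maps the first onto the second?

Take the first pair: C5 → Db5. C to D spans 2 letter names, so the interval is some kind of second.
C5 to Db5 is 1 semitone, which makes it a minor second; the second version is higher, so the direction is up.
Checking another pair — F4 → Gb4 — gives the same interval.

up a minor second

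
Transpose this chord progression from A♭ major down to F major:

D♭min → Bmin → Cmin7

Bbmin G#min Amin7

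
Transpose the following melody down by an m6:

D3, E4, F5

D3 down a minor sixth is F#2.
E4 down a minor sixth is G#3.
A minor sixth down from F5 gives A4.

F#2 G#3 A4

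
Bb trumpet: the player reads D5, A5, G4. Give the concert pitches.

C5 G5 F4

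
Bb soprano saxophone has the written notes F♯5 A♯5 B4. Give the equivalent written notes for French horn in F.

B5 D#6 E5

First find concert pitch: the Bb soprano saxophone sounds a major second below written, so F♯5 A♯5 B4 sounds E5 G#5 A4.
Then write for French horn in F: it sounds a perfect fifth below written, so the part must be a perfect fifth above concert.
E5 → B5
G#5 → D#6
A4 → E5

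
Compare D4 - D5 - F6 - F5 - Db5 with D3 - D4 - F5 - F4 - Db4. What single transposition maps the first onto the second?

down a perfect octave

From D4 to D3 is 8 letter names — an octave of some quality.
D3 to D4 is 12 semitones, which makes it a perfect octave; the second version is lower, so the direction is down.
Checking another pair — Db5 → Db4 — gives the same interval.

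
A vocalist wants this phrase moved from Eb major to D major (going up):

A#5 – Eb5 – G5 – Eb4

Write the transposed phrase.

G##6 D6 F#6 D5

From Eb up to D is a major seventh; apply that to each pitch.
A#5 → G##6
Eb5 → D6
G5 → F#6
Eb4 → D5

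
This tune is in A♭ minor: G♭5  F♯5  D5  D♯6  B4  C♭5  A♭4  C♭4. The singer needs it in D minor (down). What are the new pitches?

C5 B#4 G#4 G##5 E#4 F4 D4 F3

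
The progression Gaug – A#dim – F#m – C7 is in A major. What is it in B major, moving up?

Aaug B#dim G#m D7

A major up to B major is a major second; each chord root moves by that interval while the quality stays the same.
Gaug: root G up a major second → A, giving Aaug.
A#dim: root A# up a major second → B#, giving B#dim.
F#m: root F# up a major second → G#, giving G#m.
C7: root C up a major second → D, giving D7.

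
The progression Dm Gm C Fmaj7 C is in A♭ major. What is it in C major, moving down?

A♭ major down to C major is a minor sixth; each chord root moves by that interval while the quality stays the same.
Dm: root D down a minor sixth → F#, giving F#m.
Gm: root G down a minor sixth → B, giving Bm.
C: root C down a minor sixth → E, giving E.
Fmaj7: root F down a minor sixth → A, giving Amaj7.
C: root C down a minor sixth → E, giving E.

F#m Bm E Amaj7 E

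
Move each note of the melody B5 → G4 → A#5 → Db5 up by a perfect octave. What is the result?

B6 G5 A#6 Db6

A perfect octave up from B5 gives B6.
A perfect octave up from G4 gives G5.
A perfect octave up from A#5 gives A#6.
Db5: an octave up reaches D, and 12 semitones makes it Db6.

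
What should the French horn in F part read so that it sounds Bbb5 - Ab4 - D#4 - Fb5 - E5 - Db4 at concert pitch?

The French horn in F sounds a perfect fifth below written, so the written part must be a perfect fifth above concert — transpose each note up.
Bbb5 → Fb6
Ab4 → Eb5
D#4 → A#4
Fb5 → Cb6
E5 → B5
Db4 → Ab4

Fb6 Eb5 A#4 Cb6 B5 Ab4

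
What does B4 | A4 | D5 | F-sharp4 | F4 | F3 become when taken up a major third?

D#5 C#5 F#5 A#4 A4 A3

B4 up a major third is D#5.
A4: a third up reaches C, and 4 semitones makes it C#5.
D5: a third up reaches F, and 4 semitones makes it F#5.
F#4: a third up reaches A, and 4 semitones makes it A#4.
F4 up a major third is A4.
F3 up a major third is A3.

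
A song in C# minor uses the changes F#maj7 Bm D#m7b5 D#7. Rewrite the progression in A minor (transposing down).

C# minor down to A minor is a major third; each chord root moves by that interval while the quality stays the same.
F#maj7: root F# down a major third → D, giving Dmaj7.
Bm: root B down a major third → G, giving Gm.
D#m7b5: root D# down a major third → B, giving Bm7b5.
D#7: root D# down a major third → B, giving B7.

Dmaj7 Gm Bm7b5 B7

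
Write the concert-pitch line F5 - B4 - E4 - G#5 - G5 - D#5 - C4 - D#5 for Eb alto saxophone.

D6 G#5 C#5 E#6 E6 B#5 A4 B#5

The Eb alto saxophone sounds a major sixth below written, so the written part must be a major sixth above concert — transpose each note up.
F5 → D6
B4 → G#5
E4 → C#5
G#5 → E#6
G5 → E6
D#5 → B#5
C4 → A4
D#5 → B#5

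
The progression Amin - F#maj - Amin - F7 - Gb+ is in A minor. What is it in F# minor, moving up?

A minor up to F# minor is a major sixth; each chord root moves by that interval while the quality stays the same.
Amin: root A up a major sixth → F#, giving F#min.
F#maj: root F# up a major sixth → D#, giving D#maj.
Amin: root A up a major sixth → F#, giving F#min.
F7: root F up a major sixth → D, giving D7.
Gb+: root Gb up a major sixth → Eb, giving Eb+.

F#min D#maj F#min D7 Eb+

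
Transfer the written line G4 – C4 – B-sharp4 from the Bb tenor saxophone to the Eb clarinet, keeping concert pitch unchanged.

D3 G2 F##3

First find concert pitch: the Bb tenor saxophone sounds a major ninth below written, so G4 C4 B-sharp4 sounds F3 Bb2 A#3.
Then write for Eb clarinet: it sounds a minor third above written, so the part must be a minor third below concert.
F3 → D3
Bb2 → G2
A#3 → F##3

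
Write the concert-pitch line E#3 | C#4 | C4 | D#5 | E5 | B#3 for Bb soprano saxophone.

F##3 D#4 D4 E#5 F#5 C##4

Written C4 sounds as Bb3 on the Bb soprano saxophone, so concert pitches are written a major second up.
E#3 -> F##3
C#4 -> D#4
C4 -> D4
D#5 -> E#5
E5 -> F#5
B#3 -> C##4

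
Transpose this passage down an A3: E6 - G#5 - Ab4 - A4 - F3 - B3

E6 becomes Cb6
G#5 becomes Eb5
Ab4 becomes Fbb4
A4 becomes Fb4
F3 becomes Dbb3
B3 becomes Gb3

Cb6 Eb5 Fbb4 Fb4 Dbb3 Gb3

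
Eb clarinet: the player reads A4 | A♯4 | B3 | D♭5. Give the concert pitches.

C5 C#5 D4 Fb5

Written C4 on the Eb clarinet sounds as Eb4, a minor third higher; apply that shift to every note.
A4 to C5
A#4 to C#5
B3 to D4
Db5 to Fb5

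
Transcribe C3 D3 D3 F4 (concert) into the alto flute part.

The alto flute sounds a perfect fourth below written, so the written part must be a perfect fourth above concert — transpose each note up.
C3 to F3
D3 to G3
D3 to G3
F4 to Bb4

F3 G3 G3 Bb4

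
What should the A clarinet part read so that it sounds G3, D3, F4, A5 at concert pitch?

Bb3 F3 Ab4 C6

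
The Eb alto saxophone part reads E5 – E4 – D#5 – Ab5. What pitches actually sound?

G4 G3 F#4 Cb5

The Eb alto saxophone sounds a major sixth below written, so transpose each written note down a major sixth.
E5 → G4
E4 → G3
D#5 → F#4
Ab5 → Cb5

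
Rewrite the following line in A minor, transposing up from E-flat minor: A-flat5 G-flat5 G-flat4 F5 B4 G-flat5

E-flat minor to A minor up is an augmented fourth, so every note moves up by that interval.
Ab5 -> D6
Gb5 -> C6
Gb4 -> C5
F5 -> B5
B4 -> E#5
Gb5 -> C6

D6 C6 C5 B5 E#5 C6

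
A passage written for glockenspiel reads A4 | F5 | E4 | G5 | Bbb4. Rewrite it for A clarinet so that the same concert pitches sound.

First find concert pitch: the glockenspiel sounds a perfect fifteenth above written, so A4 F5 E4 G5 Bbb4 sounds A6 F7 E6 G7 Bbb6.
Then write for A clarinet: it sounds a minor third below written, so the part must be a minor third above concert.
A6 → C7
F7 → Ab7
E6 → G6
G7 → Bb7
Bbb6 → Dbb7

C7 Ab7 G6 Bb7 Dbb7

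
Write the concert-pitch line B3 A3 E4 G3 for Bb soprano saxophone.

C#4 B3 F#4 A3

Written C4 sounds as Bb3 on the Bb soprano saxophone, so concert pitches are written a major second up.
B3 becomes C#4
A3 becomes B3
E4 becomes F#4
G3 becomes A3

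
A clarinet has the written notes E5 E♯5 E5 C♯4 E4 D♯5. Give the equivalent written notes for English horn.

First find concert pitch: the A clarinet sounds a minor third below written, so E5 E♯5 E5 C♯4 E4 D♯5 sounds C#5 C##5 C#5 A#3 C#4 B#4.
Then write for English horn: it sounds a perfect fifth below written, so the part must be a perfect fifth above concert.
C#5 → G#5
C##5 → G##5
C#5 → G#5
A#3 → E#4
C#4 → G#4
B#4 → F##5

G#5 G##5 G#5 E#4 G#4 F##5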